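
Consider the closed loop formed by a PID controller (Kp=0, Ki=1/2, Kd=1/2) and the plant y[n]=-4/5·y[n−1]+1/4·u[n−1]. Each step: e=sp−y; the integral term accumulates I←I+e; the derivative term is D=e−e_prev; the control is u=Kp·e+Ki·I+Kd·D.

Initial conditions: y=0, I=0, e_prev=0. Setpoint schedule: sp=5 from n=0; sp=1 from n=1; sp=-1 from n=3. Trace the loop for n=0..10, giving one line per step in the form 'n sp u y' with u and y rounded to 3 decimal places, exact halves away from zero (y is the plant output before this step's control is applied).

0 5 5.000 0.000
1 1 -0.250 1.250
2 1 4.563 -1.063
3 -1 -0.616 1.991
4 -1 4.153 -1.746
5 -1 -1.524 2.435
6 -1 3.613 -2.329
7 -1 -3.200 2.767
8 -1 3.245 -3.014
9 -1 -4.874 3.222
10 -1 3.151 -3.796

(exact arithmetic carried between steps; '≈' marks a value shown rounded to 6 d.p. or computed from one; I and e_prev carry over from the previous line; the table rounds u and y to 3 d.p., halves away from zero)
n=0: y=0, sp=5, e=sp−y=5; I=5, D=e−e_prev=5; u=0·5+1/2·5+1/2·5=5; next y=-4/5·0+1/4·5=1.25
n=1: y=1.25, sp=1, e=sp−y=-0.25; I=4.75, D=e−e_prev=-5.25; u=0·(-0.25)+1/2·4.75+1/2·(-5.25)=-0.25; next y=-4/5·1.25+1/4·(-0.25)=-1.0625
n=2: y=-1.0625, sp=1, e=sp−y=2.0625; I=6.8125, D=e−e_prev=2.3125; u=0·2.0625+1/2·6.8125+1/2·2.3125=4.5625; next y=-4/5·(-1.0625)+1/4·4.5625=1.990625
n=3: y=1.990625, sp=-1, e=sp−y=-2.990625; I=3.821875, D=e−e_prev=-5.053125; u=0·(-2.990625)+1/2·3.821875+1/2·(-5.053125)=-0.615625; next y=-4/5·1.990625+1/4·(-0.615625)≈-1.746406
n=4: y≈-1.746406, sp=-1, e=sp−y≈0.746406; I≈4.568281, D=e−e_prev≈3.737031; u=0·0.746406+1/2·4.568281+1/2·3.737031≈4.152656; next y=-4/5·(-1.746406)+1/4·4.152656≈2.435289
n=5: y≈2.435289, sp=-1, e=sp−y≈-3.435289; I≈1.132992, D=e−e_prev≈-4.181695; u=0·(-3.435289)+1/2·1.132992+1/2·(-4.181695)≈-1.524352; next y=-4/5·2.435289+1/4·(-1.524352)≈-2.329319
n=6: y≈-2.329319, sp=-1, e=sp−y≈1.329319; I≈2.462311, D=e−e_prev≈4.764608; u=0·1.329319+1/2·2.462311+1/2·4.764608≈3.613460; next y=-4/5·(-2.329319)+1/4·3.613460≈2.766820
n=7: y≈2.766820, sp=-1, e=sp−y≈-3.766820; I≈-1.304509, D=e−e_prev≈-5.096139; u=0·(-3.766820)+1/2·(-1.304509)+1/2·(-5.096139)≈-3.200324; next y=-4/5·2.766820+1/4·(-3.200324)≈-3.013537
n=8: y≈-3.013537, sp=-1, e=sp−y≈2.013537; I≈0.709028, D=e−e_prev≈5.780357; u=0·2.013537+1/2·0.709028+1/2·5.780357≈3.244693; next y=-4/5·(-3.013537)+1/4·3.244693≈3.222003
n=9: y≈3.222003, sp=-1, e=sp−y≈-4.222003; I≈-3.512975, D=e−e_prev≈-6.235540; u=0·(-4.222003)+1/2·(-3.512975)+1/2·(-6.235540)≈-4.874257; next y=-4/5·3.222003+1/4·(-4.874257)≈-3.796167
n=10: y≈-3.796167, sp=-1, e=sp−y≈2.796167; I≈-0.716808, D=e−e_prev≈7.018170; u=0·2.796167+1/2·(-0.716808)+1/2·7.018170≈3.150681; next y=-4/5·(-3.796167)+1/4·3.150681≈3.824604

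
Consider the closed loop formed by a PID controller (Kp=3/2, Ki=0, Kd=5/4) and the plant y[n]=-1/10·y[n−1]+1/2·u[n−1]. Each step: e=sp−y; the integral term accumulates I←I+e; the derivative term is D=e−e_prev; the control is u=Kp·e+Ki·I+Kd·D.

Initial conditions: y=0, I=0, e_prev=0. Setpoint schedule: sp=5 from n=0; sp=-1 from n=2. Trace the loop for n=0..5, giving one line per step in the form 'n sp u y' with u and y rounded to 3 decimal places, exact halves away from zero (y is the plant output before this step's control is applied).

(exact arithmetic carried between steps; '≈' marks a value shown rounded to 6 d.p. or computed from one; I and e_prev carry over from the previous line; the table rounds u and y to 3 d.p., halves away from zero)
n=0: y=0, sp=5, e=sp−y=5; I=5, D=e−e_prev=5; u=3/2·5+0·5+5/4·5=13.75; next y=-1/10·0+1/2·13.75=6.875
n=1: y=6.875, sp=5, e=sp−y=-1.875; I=3.125, D=e−e_prev=-6.875; u=3/2·(-1.875)+0·3.125+5/4·(-6.875)=-11.40625; next y=-1/10·6.875+1/2·(-11.40625)=-6.390625
n=2: y=-6.390625, sp=-1, e=sp−y=5.390625; I=8.515625, D=e−e_prev=7.265625; u=3/2·5.390625+0·8.515625+5/4·7.265625≈17.167969; next y=-1/10·(-6.390625)+1/2·17.167969≈9.223047
n=3: y≈9.223047, sp=-1, e=sp−y≈-10.223047; I≈-1.707422, D=e−e_prev≈-15.613672; u=3/2·(-10.223047)+0·(-1.707422)+5/4·(-15.613672)≈-34.851660; next y=-1/10·9.223047+1/2·(-34.851660)≈-18.348135
n=4: y≈-18.348135, sp=-1, e=sp−y≈17.348135; I≈15.640713, D=e−e_prev≈27.571182; u=3/2·17.348135+0·15.640713+5/4·27.571182≈60.486179; next y=-1/10·(-18.348135)+1/2·60.486179≈32.077903
n=5: y≈32.077903, sp=-1, e=sp−y≈-33.077903; I≈-17.437190, D=e−e_prev≈-50.426038; u=3/2·(-33.077903)+0·(-17.437190)+5/4·(-50.426038)≈-112.649402; next y=-1/10·32.077903+1/2·(-112.649402)≈-59.532491

0 5 13.750 0.000
1 5 -11.406 6.875
2 -1 17.168 -6.391
3 -1 -34.852 9.223
4 -1 60.486 -18.348
5 -1 -112.649 32.078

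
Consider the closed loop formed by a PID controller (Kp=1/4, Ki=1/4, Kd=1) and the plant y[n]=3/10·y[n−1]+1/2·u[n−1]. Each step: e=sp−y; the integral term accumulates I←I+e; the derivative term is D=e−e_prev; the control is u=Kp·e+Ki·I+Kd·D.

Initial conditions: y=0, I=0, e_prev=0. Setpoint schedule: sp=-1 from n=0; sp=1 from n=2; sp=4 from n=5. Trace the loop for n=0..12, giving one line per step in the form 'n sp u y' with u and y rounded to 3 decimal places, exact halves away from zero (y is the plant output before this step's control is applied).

0 -1 -1.500 0.000
1 -1 0.375 -0.750
2 1 1.494 -0.038
3 1 -0.694 0.736
4 1 1.438 -0.126
5 4 4.146 0.681
6 4 0.389 2.278
7 4 4.516 0.878
8 4 1.431 2.521
9 4 5.018 1.472
10 4 2.383 2.951
11 4 5.435 2.077
12 4 3.146 3.341

(exact arithmetic carried between steps; '≈' marks a value shown rounded to 6 d.p. or computed from one; I and e_prev carry over from the previous line; the table rounds u and y to 3 d.p., halves away from zero)
n=0: y=0, sp=-1, e=sp−y=-1; I=-1, D=e−e_prev=-1; u=1/4·(-1)+1/4·(-1)+1·(-1)=-1.5; next y=3/10·0+1/2·(-1.5)=-0.75
n=1: y=-0.75, sp=-1, e=sp−y=-0.25; I=-1.25, D=e−e_prev=0.75; u=1/4·(-0.25)+1/4·(-1.25)+1·0.75=0.375; next y=3/10·(-0.75)+1/2·0.375=-0.0375
n=2: y=-0.0375, sp=1, e=sp−y=1.0375; I=-0.2125, D=e−e_prev=1.2875; u=1/4·1.0375+1/4·(-0.2125)+1·1.2875=1.49375; next y=3/10·(-0.0375)+1/2·1.49375=0.735625
n=3: y=0.735625, sp=1, e=sp−y=0.264375; I=0.051875, D=e−e_prev=-0.773125; u=1/4·0.264375+1/4·0.051875+1·(-0.773125)≈-0.694063; next y=3/10·0.735625+1/2·(-0.694063)≈-0.126344
n=4: y≈-0.126344, sp=1, e=sp−y≈1.126344; I≈1.178219, D=e−e_prev≈0.861969; u=1/4·1.126344+1/4·1.178219+1·0.861969≈1.438109; next y=3/10·(-0.126344)+1/2·1.438109≈0.681152
n=5: y≈0.681152, sp=4, e=sp−y≈3.318848; I≈4.497067, D=e−e_prev≈2.192505; u=1/4·3.318848+1/4·4.497067+1·2.192505≈4.146484; next y=3/10·0.681152+1/2·4.146484≈2.277587
n=6: y≈2.277587, sp=4, e=sp−y≈1.722413; I≈6.219480, D=e−e_prev≈-1.596436; u=1/4·1.722413+1/4·6.219480+1·(-1.596436)≈0.389037; next y=3/10·2.277587+1/2·0.389037≈0.877795
n=7: y≈0.877795, sp=4, e=sp−y≈3.122205; I≈9.341685, D=e−e_prev≈1.399792; u=1/4·3.122205+1/4·9.341685+1·1.399792≈4.515765; next y=3/10·0.877795+1/2·4.515765≈2.521221
n=8: y≈2.521221, sp=4, e=sp−y≈1.478779; I≈10.820464, D=e−e_prev≈-1.643426; u=1/4·1.478779+1/4·10.820464+1·(-1.643426)≈1.431385; next y=3/10·2.521221+1/2·1.431385≈1.472059
n=9: y≈1.472059, sp=4, e=sp−y≈2.527941; I≈13.348405, D=e−e_prev≈1.049162; u=1/4·2.527941+1/4·13.348405+1·1.049162≈5.018249; next y=3/10·1.472059+1/2·5.018249≈2.950742
n=10: y≈2.950742, sp=4, e=sp−y≈1.049258; I≈14.397663, D=e−e_prev≈-1.478683; u=1/4·1.049258+1/4·14.397663+1·(-1.478683)≈2.383047; next y=3/10·2.950742+1/2·2.383047≈2.076746
n=11: y≈2.076746, sp=4, e=sp−y≈1.923254; I≈16.320917, D=e−e_prev≈0.873996; u=1/4·1.923254+1/4·16.320917+1·0.873996≈5.435039; next y=3/10·2.076746+1/2·5.435039≈3.340543
n=12: y≈3.340543, sp=4, e=sp−y≈0.659457; I≈16.980374, D=e−e_prev≈-1.263797; u=1/4·0.659457+1/4·16.980374+1·(-1.263797)≈3.146161; next y=3/10·3.340543+1/2·3.146161≈2.575243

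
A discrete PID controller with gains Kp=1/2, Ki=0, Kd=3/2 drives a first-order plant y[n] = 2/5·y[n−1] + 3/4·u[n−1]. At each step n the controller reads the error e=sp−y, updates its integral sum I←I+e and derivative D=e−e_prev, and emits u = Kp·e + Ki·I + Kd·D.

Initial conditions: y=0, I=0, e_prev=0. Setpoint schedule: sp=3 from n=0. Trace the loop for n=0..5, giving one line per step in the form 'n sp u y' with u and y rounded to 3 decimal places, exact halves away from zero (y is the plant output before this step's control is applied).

0 3 6.000 0.000
1 3 -7.500 4.500
2 3 15.900 -3.825
3 3 -25.028 10.395
4 3 46.318 -14.613
5 3 -78.205 28.893

(exact arithmetic carried between steps; '≈' marks a value shown rounded to 6 d.p. or computed from one; I and e_prev carry over from the previous line; the table rounds u and y to 3 d.p., halves away from zero)
n=0: y=0, sp=3, e=sp−y=3; I=3, D=e−e_prev=3; u=1/2·3+0·3+3/2·3=6; next y=2/5·0+3/4·6=4.5
n=1: y=4.5, sp=3, e=sp−y=-1.5; I=1.5, D=e−e_prev=-4.5; u=1/2·(-1.5)+0·1.5+3/2·(-4.5)=-7.5; next y=2/5·4.5+3/4·(-7.5)=-3.825
n=2: y=-3.825, sp=3, e=sp−y=6.825; I=8.325, D=e−e_prev=8.325; u=1/2·6.825+0·8.325+3/2·8.325=15.9; next y=2/5·(-3.825)+3/4·15.9=10.395
n=3: y=10.395, sp=3, e=sp−y=-7.395; I=0.93, D=e−e_prev=-14.22; u=1/2·(-7.395)+0·0.93+3/2·(-14.22)=-25.0275; next y=2/5·10.395+3/4·(-25.0275)=-14.612625
n=4: y=-14.612625, sp=3, e=sp−y=17.612625; I=18.542625, D=e−e_prev=25.007625; u=1/2·17.612625+0·18.542625+3/2·25.007625=46.31775; next y=2/5·(-14.612625)+3/4·46.31775≈28.893263
n=5: y≈28.893263, sp=3, e=sp−y≈-25.893263; I≈-7.350638, D=e−e_prev≈-43.505888; u=1/2·(-25.893263)+0·(-7.350638)+3/2·(-43.505888)≈-78.205463; next y=2/5·28.893263+3/4·(-78.205463)≈-47.096792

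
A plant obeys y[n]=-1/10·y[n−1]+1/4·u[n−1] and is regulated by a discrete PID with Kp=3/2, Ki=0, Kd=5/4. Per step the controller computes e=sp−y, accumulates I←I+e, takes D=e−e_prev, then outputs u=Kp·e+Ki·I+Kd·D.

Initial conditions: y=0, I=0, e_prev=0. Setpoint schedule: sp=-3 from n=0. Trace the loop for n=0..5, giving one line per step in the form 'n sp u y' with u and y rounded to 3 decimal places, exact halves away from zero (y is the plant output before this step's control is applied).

0 -3 -8.250 0.000
1 -3 1.172 -2.063
2 -3 -8.451 0.499
3 -3 2.071 -2.163
4 -3 -9.222 0.734
5 -3 2.960 -2.379

(exact arithmetic carried between steps; '≈' marks a value shown rounded to 6 d.p. or computed from one; I and e_prev carry over from the previous line; the table rounds u and y to 3 d.p., halves away from zero)
n=0: y=0, sp=-3, e=sp−y=-3; I=-3, D=e−e_prev=-3; u=3/2·(-3)+0·(-3)+5/4·(-3)=-8.25; next y=-1/10·0+1/4·(-8.25)=-2.0625
n=1: y=-2.0625, sp=-3, e=sp−y=-0.9375; I=-3.9375, D=e−e_prev=2.0625; u=3/2·(-0.9375)+0·(-3.9375)+5/4·2.0625=1.171875; next y=-1/10·(-2.0625)+1/4·1.171875≈0.499219
n=2: y≈0.499219, sp=-3, e=sp−y≈-3.499219; I≈-7.436719, D=e−e_prev≈-2.561719; u=3/2·(-3.499219)+0·(-7.436719)+5/4·(-2.561719)≈-8.450977; next y=-1/10·0.499219+1/4·(-8.450977)≈-2.162666
n=3: y≈-2.162666, sp=-3, e=sp−y≈-0.837334; I≈-8.274053, D=e−e_prev≈2.661885; u=3/2·(-0.837334)+0·(-8.274053)+5/4·2.661885≈2.071355; next y=-1/10·(-2.162666)+1/4·2.071355≈0.734105
n=4: y≈0.734105, sp=-3, e=sp−y≈-3.734105; I≈-12.008158, D=e−e_prev≈-2.896771; u=3/2·(-3.734105)+0·(-12.008158)+5/4·(-2.896771)≈-9.222122; next y=-1/10·0.734105+1/4·(-9.222122)≈-2.378941
n=5: y≈-2.378941, sp=-3, e=sp−y≈-0.621059; I≈-12.629217, D=e−e_prev≈3.113046; u=3/2·(-0.621059)+0·(-12.629217)+5/4·3.113046≈2.959720; next y=-1/10·(-2.378941)+1/4·2.959720≈0.977824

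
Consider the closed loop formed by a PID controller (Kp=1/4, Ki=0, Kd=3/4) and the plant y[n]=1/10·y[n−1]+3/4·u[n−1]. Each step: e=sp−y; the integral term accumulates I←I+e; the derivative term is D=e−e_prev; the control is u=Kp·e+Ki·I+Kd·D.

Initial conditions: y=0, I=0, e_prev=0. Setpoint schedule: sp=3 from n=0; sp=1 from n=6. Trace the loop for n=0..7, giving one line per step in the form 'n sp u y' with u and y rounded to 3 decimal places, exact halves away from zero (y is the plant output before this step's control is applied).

0 3 3.000 0.000
1 3 -1.500 2.250
2 3 3.338 -0.900
3 3 -2.338 2.413
4 3 4.072 -1.512
5 3 -3.287 2.903
6 1 3.102 -2.175
7 1 -3.490 2.109

(exact arithmetic carried between steps; '≈' marks a value shown rounded to 6 d.p. or computed from one; I and e_prev carry over from the previous line; the table rounds u and y to 3 d.p., halves away from zero)
n=0: y=0, sp=3, e=sp−y=3; I=3, D=e−e_prev=3; u=1/4·3+0·3+3/4·3=3; next y=1/10·0+3/4·3=2.25
n=1: y=2.25, sp=3, e=sp−y=0.75; I=3.75, D=e−e_prev=-2.25; u=1/4·0.75+0·3.75+3/4·(-2.25)=-1.5; next y=1/10·2.25+3/4·(-1.5)=-0.9
n=2: y=-0.9, sp=3, e=sp−y=3.9; I=7.65, D=e−e_prev=3.15; u=1/4·3.9+0·7.65+3/4·3.15=3.3375; next y=1/10·(-0.9)+3/4·3.3375=2.413125
n=3: y=2.413125, sp=3, e=sp−y=0.586875; I=8.236875, D=e−e_prev=-3.313125; u=1/4·0.586875+0·8.236875+3/4·(-3.313125)=-2.338125; next y=1/10·2.413125+3/4·(-2.338125)≈-1.512281
n=4: y≈-1.512281, sp=3, e=sp−y≈4.512281; I≈12.749156, D=e−e_prev≈3.925406; u=1/4·4.512281+0·12.749156+3/4·3.925406≈4.072125; next y=1/10·(-1.512281)+3/4·4.072125≈2.902866
n=5: y≈2.902866, sp=3, e=sp−y≈0.097134; I≈12.846291, D=e−e_prev≈-4.415147; u=1/4·0.097134+0·12.846291+3/4·(-4.415147)≈-3.287077; next y=1/10·2.902866+3/4·(-3.287077)≈-2.175021
n=6: y≈-2.175021, sp=1, e=sp−y≈3.175021; I≈16.021311, D=e−e_prev≈3.077886; u=1/4·3.175021+0·16.021311+3/4·3.077886≈3.102170; next y=1/10·(-2.175021)+3/4·3.102170≈2.109125
n=7: y≈2.109125, sp=1, e=sp−y≈-1.109125; I≈14.912186, D=e−e_prev≈-4.284146; u=1/4·(-1.109125)+0·14.912186+3/4·(-4.284146)≈-3.490391; next y=1/10·2.109125+3/4·(-3.490391)≈-2.406881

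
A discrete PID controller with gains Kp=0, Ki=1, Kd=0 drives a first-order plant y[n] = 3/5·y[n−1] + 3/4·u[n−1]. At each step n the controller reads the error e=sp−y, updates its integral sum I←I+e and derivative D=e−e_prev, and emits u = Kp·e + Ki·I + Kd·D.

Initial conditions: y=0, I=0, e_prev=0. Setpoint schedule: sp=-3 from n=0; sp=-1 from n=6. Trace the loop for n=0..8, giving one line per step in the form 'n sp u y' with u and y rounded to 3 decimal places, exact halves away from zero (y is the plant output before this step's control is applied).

(exact arithmetic carried between steps; '≈' marks a value shown rounded to 6 d.p. or computed from one; I and e_prev carry over from the previous line; the table rounds u and y to 3 d.p., halves away from zero)
n=0: y=0, sp=-3, e=sp−y=-3; I=-3, D=e−e_prev=-3; u=0·(-3)+1·(-3)+0·(-3)=-3; next y=3/5·0+3/4·(-3)=-2.25
n=1: y=-2.25, sp=-3, e=sp−y=-0.75; I=-3.75, D=e−e_prev=2.25; u=0·(-0.75)+1·(-3.75)+0·2.25=-3.75; next y=3/5·(-2.25)+3/4·(-3.75)=-4.1625
n=2: y=-4.1625, sp=-3, e=sp−y=1.1625; I=-2.5875, D=e−e_prev=1.9125; u=0·1.1625+1·(-2.5875)+0·1.9125=-2.5875; next y=3/5·(-4.1625)+3/4·(-2.5875)=-4.438125
n=3: y=-4.438125, sp=-3, e=sp−y=1.438125; I=-1.149375, D=e−e_prev=0.275625; u=0·1.438125+1·(-1.149375)+0·0.275625=-1.149375; next y=3/5·(-4.438125)+3/4·(-1.149375)≈-3.524906
n=4: y≈-3.524906, sp=-3, e=sp−y≈0.524906; I≈-0.624469, D=e−e_prev≈-0.913219; u=0·0.524906+1·(-0.624469)+0·(-0.913219)≈-0.624469; next y=3/5·(-3.524906)+3/4·(-0.624469)≈-2.583295
n=5: y≈-2.583295, sp=-3, e=sp−y≈-0.416705; I≈-1.041173, D=e−e_prev≈-0.941611; u=0·(-0.416705)+1·(-1.041173)+0·(-0.941611)≈-1.041173; next y=3/5·(-2.583295)+3/4·(-1.041173)≈-2.330857
n=6: y≈-2.330857, sp=-1, e=sp−y≈1.330857; I≈0.289684, D=e−e_prev≈1.747562; u=0·1.330857+1·0.289684+0·1.747562≈0.289684; next y=3/5·(-2.330857)+3/4·0.289684≈-1.181251
n=7: y≈-1.181251, sp=-1, e=sp−y≈0.181251; I≈0.470935, D=e−e_prev≈-1.149606; u=0·0.181251+1·0.470935+0·(-1.149606)≈0.470935; next y=3/5·(-1.181251)+3/4·0.470935≈-0.355549
n=8: y≈-0.355549, sp=-1, e=sp−y≈-0.644451; I≈-0.173515, D=e−e_prev≈-0.825702; u=0·(-0.644451)+1·(-0.173515)+0·(-0.825702)≈-0.173515; next y=3/5·(-0.355549)+3/4·(-0.173515)≈-0.343466

0 -3 -3.000 0.000
1 -3 -3.750 -2.250
2 -3 -2.588 -4.163
3 -3 -1.149 -4.438
4 -3 -0.624 -3.525
5 -3 -1.041 -2.583
6 -1 0.290 -2.331
7 -1 0.471 -1.181
8 -1 -0.174 -0.356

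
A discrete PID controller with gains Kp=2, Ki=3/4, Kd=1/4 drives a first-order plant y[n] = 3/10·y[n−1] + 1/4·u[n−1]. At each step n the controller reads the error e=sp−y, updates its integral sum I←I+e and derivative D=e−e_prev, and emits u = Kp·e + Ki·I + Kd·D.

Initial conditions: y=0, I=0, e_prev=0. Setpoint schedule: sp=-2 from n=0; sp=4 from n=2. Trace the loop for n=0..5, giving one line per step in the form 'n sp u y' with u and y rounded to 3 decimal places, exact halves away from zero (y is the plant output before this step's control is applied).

0 -2 -6.000 0.000
1 -2 -2.500 -1.500
2 4 13.475 -1.075
3 4 3.524 3.046
4 4 9.024 1.795
5 4 7.366 2.794

(exact arithmetic carried between steps; '≈' marks a value shown rounded to 6 d.p. or computed from one; I and e_prev carry over from the previous line; the table rounds u and y to 3 d.p., halves away from zero)
n=0: y=0, sp=-2, e=sp−y=-2; I=-2, D=e−e_prev=-2; u=2·(-2)+3/4·(-2)+1/4·(-2)=-6; next y=3/10·0+1/4·(-6)=-1.5
n=1: y=-1.5, sp=-2, e=sp−y=-0.5; I=-2.5, D=e−e_prev=1.5; u=2·(-0.5)+3/4·(-2.5)+1/4·1.5=-2.5; next y=3/10·(-1.5)+1/4·(-2.5)=-1.075
n=2: y=-1.075, sp=4, e=sp−y=5.075; I=2.575, D=e−e_prev=5.575; u=2·5.075+3/4·2.575+1/4·5.575=13.475; next y=3/10·(-1.075)+1/4·13.475=3.04625
n=3: y=3.04625, sp=4, e=sp−y=0.95375; I=3.52875, D=e−e_prev=-4.12125; u=2·0.95375+3/4·3.52875+1/4·(-4.12125)=3.52375; next y=3/10·3.04625+1/4·3.52375≈1.794813
n=4: y≈1.794813, sp=4, e=sp−y≈2.205188; I≈5.733938, D=e−e_prev≈1.251438; u=2·2.205188+3/4·5.733938+1/4·1.251438≈9.023688; next y=3/10·1.794813+1/4·9.023688≈2.794366
n=5: y≈2.794366, sp=4, e=sp−y≈1.205634; I≈6.939572, D=e−e_prev≈-0.999553; u=2·1.205634+3/4·6.939572+1/4·(-0.999553)≈7.366059; next y=3/10·2.794366+1/4·7.366059≈2.679825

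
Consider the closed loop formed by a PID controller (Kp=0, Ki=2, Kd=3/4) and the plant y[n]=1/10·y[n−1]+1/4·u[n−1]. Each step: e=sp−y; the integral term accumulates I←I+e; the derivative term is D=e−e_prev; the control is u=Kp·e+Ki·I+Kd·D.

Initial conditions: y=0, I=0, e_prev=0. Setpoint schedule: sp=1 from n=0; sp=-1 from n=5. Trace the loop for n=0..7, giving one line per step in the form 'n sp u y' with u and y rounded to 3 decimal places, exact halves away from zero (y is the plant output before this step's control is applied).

(exact arithmetic carried between steps; '≈' marks a value shown rounded to 6 d.p. or computed from one; I and e_prev carry over from the previous line; the table rounds u and y to 3 d.p., halves away from zero)
n=0: y=0, sp=1, e=sp−y=1; I=1, D=e−e_prev=1; u=0·1+2·1+3/4·1=2.75; next y=1/10·0+1/4·2.75=0.6875
n=1: y=0.6875, sp=1, e=sp−y=0.3125; I=1.3125, D=e−e_prev=-0.6875; u=0·0.3125+2·1.3125+3/4·(-0.6875)=2.109375; next y=1/10·0.6875+1/4·2.109375≈0.596094
n=2: y≈0.596094, sp=1, e=sp−y≈0.403906; I≈1.716406, D=e−e_prev≈0.091406; u=0·0.403906+2·1.716406+3/4·0.091406≈3.501367; next y=1/10·0.596094+1/4·3.501367≈0.934951
n=3: y≈0.934951, sp=1, e=sp−y≈0.065049; I≈1.781455, D=e−e_prev≈-0.338857; u=0·0.065049+2·1.781455+3/4·(-0.338857)≈3.308767; next y=1/10·0.934951+1/4·3.308767≈0.920687
n=4: y≈0.920687, sp=1, e=sp−y≈0.079313; I≈1.860768, D=e−e_prev≈0.014264; u=0·0.079313+2·1.860768+3/4·0.014264≈3.732235; next y=1/10·0.920687+1/4·3.732235≈1.025127
n=5: y≈1.025127, sp=-1, e=sp−y≈-2.025127; I≈-0.164359, D=e−e_prev≈-2.104440; u=0·(-2.025127)+2·(-0.164359)+3/4·(-2.104440)≈-1.907049; next y=1/10·1.025127+1/4·(-1.907049)≈-0.374249
n=6: y≈-0.374249, sp=-1, e=sp−y≈-0.625751; I≈-0.790110, D=e−e_prev≈1.399377; u=0·(-0.625751)+2·(-0.790110)+3/4·1.399377≈-0.530687; next y=1/10·(-0.374249)+1/4·(-0.530687)≈-0.170097
n=7: y≈-0.170097, sp=-1, e=sp−y≈-0.829903; I≈-1.620013, D=e−e_prev≈-0.204153; u=0·(-0.829903)+2·(-1.620013)+3/4·(-0.204153)≈-3.393141; next y=1/10·(-0.170097)+1/4·(-3.393141)≈-0.865295

0 1 2.750 0.000
1 1 2.109 0.688
2 1 3.501 0.596
3 1 3.309 0.935
4 1 3.732 0.921
5 -1 -1.907 1.025
6 -1 -0.531 -0.374
7 -1 -3.393 -0.170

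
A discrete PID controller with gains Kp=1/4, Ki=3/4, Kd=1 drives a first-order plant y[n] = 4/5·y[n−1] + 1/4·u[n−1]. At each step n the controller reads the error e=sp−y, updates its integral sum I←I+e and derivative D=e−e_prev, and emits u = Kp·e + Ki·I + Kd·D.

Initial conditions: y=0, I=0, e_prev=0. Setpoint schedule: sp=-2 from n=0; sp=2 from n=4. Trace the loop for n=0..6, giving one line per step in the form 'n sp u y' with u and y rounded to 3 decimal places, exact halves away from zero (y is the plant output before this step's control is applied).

0 -2 -4.000 0.000
1 -2 -1.500 -1.000
2 -2 -2.900 -1.175
3 -2 -2.714 -1.665
4 2 5.236 -2.010
5 2 0.476 -0.299
6 2 3.554 -0.120

(exact arithmetic carried between steps; '≈' marks a value shown rounded to 6 d.p. or computed from one; I and e_prev carry over from the previous line; the table rounds u and y to 3 d.p., halves away from zero)
n=0: y=0, sp=-2, e=sp−y=-2; I=-2, D=e−e_prev=-2; u=1/4·(-2)+3/4·(-2)+1·(-2)=-4; next y=4/5·0+1/4·(-4)=-1
n=1: y=-1, sp=-2, e=sp−y=-1; I=-3, D=e−e_prev=1; u=1/4·(-1)+3/4·(-3)+1·1=-1.5; next y=4/5·(-1)+1/4·(-1.5)=-1.175
n=2: y=-1.175, sp=-2, e=sp−y=-0.825; I=-3.825, D=e−e_prev=0.175; u=1/4·(-0.825)+3/4·(-3.825)+1·0.175=-2.9; next y=4/5·(-1.175)+1/4·(-2.9)=-1.665
n=3: y=-1.665, sp=-2, e=sp−y=-0.335; I=-4.16, D=e−e_prev=0.49; u=1/4·(-0.335)+3/4·(-4.16)+1·0.49=-2.71375; next y=4/5·(-1.665)+1/4·(-2.71375)≈-2.010438
n=4: y≈-2.010438, sp=2, e=sp−y≈4.010438; I≈-0.149563, D=e−e_prev≈4.345438; u=1/4·4.010438+3/4·(-0.149563)+1·4.345438≈5.235875; next y=4/5·(-2.010438)+1/4·5.235875≈-0.299381
n=5: y≈-0.299381, sp=2, e=sp−y≈2.299381; I≈2.149819, D=e−e_prev≈-1.711056; u=1/4·2.299381+3/4·2.149819+1·(-1.711056)≈0.476153; next y=4/5·(-0.299381)+1/4·0.476153≈-0.120467
n=6: y≈-0.120467, sp=2, e=sp−y≈2.120467; I≈4.270285, D=e−e_prev≈-0.178915; u=1/4·2.120467+3/4·4.270285+1·(-0.178915)≈3.553916; next y=4/5·(-0.120467)+1/4·3.553916≈0.792106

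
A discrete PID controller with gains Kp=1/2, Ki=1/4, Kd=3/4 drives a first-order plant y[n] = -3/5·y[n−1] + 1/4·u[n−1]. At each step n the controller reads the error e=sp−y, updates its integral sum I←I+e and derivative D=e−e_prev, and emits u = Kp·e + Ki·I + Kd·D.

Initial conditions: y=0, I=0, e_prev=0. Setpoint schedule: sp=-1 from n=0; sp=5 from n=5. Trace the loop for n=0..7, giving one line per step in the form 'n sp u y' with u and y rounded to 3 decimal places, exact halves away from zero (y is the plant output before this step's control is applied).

(exact arithmetic carried between steps; '≈' marks a value shown rounded to 6 d.p. or computed from one; I and e_prev carry over from the previous line; the table rounds u and y to 3 d.p., halves away from zero)
n=0: y=0, sp=-1, e=sp−y=-1; I=-1, D=e−e_prev=-1; u=1/2·(-1)+1/4·(-1)+3/4·(-1)=-1.5; next y=-3/5·0+1/4·(-1.5)=-0.375
n=1: y=-0.375, sp=-1, e=sp−y=-0.625; I=-1.625, D=e−e_prev=0.375; u=1/2·(-0.625)+1/4·(-1.625)+3/4·0.375=-0.4375; next y=-3/5·(-0.375)+1/4·(-0.4375)=0.115625
n=2: y=0.115625, sp=-1, e=sp−y=-1.115625; I=-2.740625, D=e−e_prev=-0.490625; u=1/2·(-1.115625)+1/4·(-2.740625)+3/4·(-0.490625)≈-1.610938; next y=-3/5·0.115625+1/4·(-1.610938)≈-0.472109
n=3: y≈-0.472109, sp=-1, e=sp−y≈-0.527891; I≈-3.268516, D=e−e_prev≈0.587734; u=1/2·(-0.527891)+1/4·(-3.268516)+3/4·0.587734≈-0.640273; next y=-3/5·(-0.472109)+1/4·(-0.640273)≈0.123197
n=4: y≈0.123197, sp=-1, e=sp−y≈-1.123197; I≈-4.391713, D=e−e_prev≈-0.595307; u=1/2·(-1.123197)+1/4·(-4.391713)+3/4·(-0.595307)≈-2.106007; next y=-3/5·0.123197+1/4·(-2.106007)≈-0.600420
n=5: y≈-0.600420, sp=5, e=sp−y≈5.600420; I≈1.208707, D=e−e_prev≈6.723617; u=1/2·5.600420+1/4·1.208707+3/4·6.723617≈8.145100; next y=-3/5·(-0.600420)+1/4·8.145100≈2.396527
n=6: y≈2.396527, sp=5, e=sp−y≈2.603473; I≈3.812180, D=e−e_prev≈-2.996947; u=1/2·2.603473+1/4·3.812180+3/4·(-2.996947)≈0.007071; next y=-3/5·2.396527+1/4·0.007071≈-1.436148
n=7: y≈-1.436148, sp=5, e=sp−y≈6.436148; I≈10.248329, D=e−e_prev≈3.832675; u=1/2·6.436148+1/4·10.248329+3/4·3.832675≈8.654663; next y=-3/5·(-1.436148)+1/4·8.654663≈3.025355

0 -1 -1.500 0.000
1 -1 -0.438 -0.375
2 -1 -1.611 0.116
3 -1 -0.640 -0.472
4 -1 -2.106 0.123
5 5 8.145 -0.600
6 5 0.007 2.397
7 5 8.655 -1.436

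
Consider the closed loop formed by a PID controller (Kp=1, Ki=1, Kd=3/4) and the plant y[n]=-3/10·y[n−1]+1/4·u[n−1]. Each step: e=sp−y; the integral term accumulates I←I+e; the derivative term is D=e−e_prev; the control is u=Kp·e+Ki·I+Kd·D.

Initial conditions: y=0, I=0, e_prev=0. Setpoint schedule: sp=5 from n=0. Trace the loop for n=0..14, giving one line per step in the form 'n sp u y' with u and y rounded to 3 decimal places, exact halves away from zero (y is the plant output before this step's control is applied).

(exact arithmetic carried between steps; '≈' marks a value shown rounded to 6 d.p. or computed from one; I and e_prev carry over from the previous line; the table rounds u and y to 3 d.p., halves away from zero)
n=0: y=0, sp=5, e=sp−y=5; I=5, D=e−e_prev=5; u=1·5+1·5+3/4·5=13.75; next y=-3/10·0+1/4·13.75=3.4375
n=1: y=3.4375, sp=5, e=sp−y=1.5625; I=6.5625, D=e−e_prev=-3.4375; u=1·1.5625+1·6.5625+3/4·(-3.4375)=5.546875; next y=-3/10·3.4375+1/4·5.546875≈0.355469
n=2: y≈0.355469, sp=5, e=sp−y≈4.644531; I≈11.207031, D=e−e_prev≈3.082031; u=1·4.644531+1·11.207031+3/4·3.082031≈18.163086; next y=-3/10·0.355469+1/4·18.163086≈4.434131
n=3: y≈4.434131, sp=5, e=sp−y≈0.565869; I≈11.772900, D=e−e_prev≈-4.078662; u=1·0.565869+1·11.772900+3/4·(-4.078662)≈9.279773; next y=-3/10·4.434131+1/4·9.279773≈0.989704
n=4: y≈0.989704, sp=5, e=sp−y≈4.010296; I≈15.783196, D=e−e_prev≈3.444427; u=1·4.010296+1·15.783196+3/4·3.444427≈22.376813; next y=-3/10·0.989704+1/4·22.376813≈5.297292
n=5: y≈5.297292, sp=5, e=sp−y≈-0.297292; I≈15.485904, D=e−e_prev≈-4.307588; u=1·(-0.297292)+1·15.485904+3/4·(-4.307588)≈11.957922; next y=-3/10·5.297292+1/4·11.957922≈1.400293
n=6: y≈1.400293, sp=5, e=sp−y≈3.599707; I≈19.085612, D=e−e_prev≈3.896999; u=1·3.599707+1·19.085612+3/4·3.896999≈25.608068; next y=-3/10·1.400293+1/4·25.608068≈5.981929
n=7: y≈5.981929, sp=5, e=sp−y≈-0.981929; I≈18.103682, D=e−e_prev≈-4.581636; u=1·(-0.981929)+1·18.103682+3/4·(-4.581636)≈13.685526; next y=-3/10·5.981929+1/4·13.685526≈1.626803
n=8: y≈1.626803, sp=5, e=sp−y≈3.373197; I≈21.476880, D=e−e_prev≈4.355127; u=1·3.373197+1·21.476880+3/4·4.355127≈28.116422; next y=-3/10·1.626803+1/4·28.116422≈6.541065
n=9: y≈6.541065, sp=5, e=sp−y≈-1.541065; I≈19.935815, D=e−e_prev≈-4.914262; u=1·(-1.541065)+1·19.935815+3/4·(-4.914262)≈14.709054; next y=-3/10·6.541065+1/4·14.709054≈1.714944
n=10: y≈1.714944, sp=5, e=sp−y≈3.285056; I≈23.220871, D=e−e_prev≈4.826121; u=1·3.285056+1·23.220871+3/4·4.826121≈30.125517; next y=-3/10·1.714944+1/4·30.125517≈7.016896
n=11: y≈7.016896, sp=5, e=sp−y≈-2.016896; I≈21.203975, D=e−e_prev≈-5.301952; u=1·(-2.016896)+1·21.203975+3/4·(-5.301952)≈15.210615; next y=-3/10·7.016896+1/4·15.210615≈1.697585
n=12: y≈1.697585, sp=5, e=sp−y≈3.302415; I≈24.506390, D=e−e_prev≈5.319311; u=1·3.302415+1·24.506390+3/4·5.319311≈31.798289; next y=-3/10·1.697585+1/4·31.798289≈7.440297
n=13: y≈7.440297, sp=5, e=sp−y≈-2.440297; I≈22.066093, D=e−e_prev≈-5.742712; u=1·(-2.440297)+1·22.066093+3/4·(-5.742712)≈15.318763; next y=-3/10·7.440297+1/4·15.318763≈1.597602
n=14: y≈1.597602, sp=5, e=sp−y≈3.402398; I≈25.468492, D=e−e_prev≈5.842695; u=1·3.402398+1·25.468492+3/4·5.842695≈33.252911; next y=-3/10·1.597602+1/4·33.252911≈7.833947

0 5 13.750 0.000
1 5 5.547 3.438
2 5 18.163 0.355
3 5 9.280 4.434
4 5 22.377 0.990
5 5 11.958 5.297
6 5 25.608 1.400
7 5 13.686 5.982
8 5 28.116 1.627
9 5 14.709 6.541
10 5 30.126 1.715
11 5 15.211 7.017
12 5 31.798 1.698
13 5 15.319 7.440
14 5 33.253 1.598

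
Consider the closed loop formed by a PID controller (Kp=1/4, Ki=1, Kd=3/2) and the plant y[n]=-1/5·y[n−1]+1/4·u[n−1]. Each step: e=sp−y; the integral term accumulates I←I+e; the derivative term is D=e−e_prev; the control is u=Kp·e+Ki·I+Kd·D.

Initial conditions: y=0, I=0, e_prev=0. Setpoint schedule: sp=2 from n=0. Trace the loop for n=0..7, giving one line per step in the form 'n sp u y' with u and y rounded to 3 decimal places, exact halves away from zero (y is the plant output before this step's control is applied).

(exact arithmetic carried between steps; '≈' marks a value shown rounded to 6 d.p. or computed from one; I and e_prev carry over from the previous line; the table rounds u and y to 3 d.p., halves away from zero)
n=0: y=0, sp=2, e=sp−y=2; I=2, D=e−e_prev=2; u=1/4·2+1·2+3/2·2=5.5; next y=-1/5·0+1/4·5.5=1.375
n=1: y=1.375, sp=2, e=sp−y=0.625; I=2.625, D=e−e_prev=-1.375; u=1/4·0.625+1·2.625+3/2·(-1.375)=0.71875; next y=-1/5·1.375+1/4·0.71875≈-0.095313
n=2: y≈-0.095313, sp=2, e=sp−y≈2.095313; I≈4.720313, D=e−e_prev≈1.470313; u=1/4·2.095313+1·4.720313+3/2·1.470313≈7.449609; next y=-1/5·(-0.095313)+1/4·7.449609≈1.881465
n=3: y≈1.881465, sp=2, e=sp−y≈0.118535; I≈4.838848, D=e−e_prev≈-1.976777; u=1/4·0.118535+1·4.838848+3/2·(-1.976777)≈1.903315; next y=-1/5·1.881465+1/4·1.903315≈0.099536
n=4: y≈0.099536, sp=2, e=sp−y≈1.900464; I≈6.739312, D=e−e_prev≈1.781929; u=1/4·1.900464+1·6.739312+3/2·1.781929≈9.887321; next y=-1/5·0.099536+1/4·9.887321≈2.451923
n=5: y≈2.451923, sp=2, e=sp−y≈-0.451923; I≈6.287389, D=e−e_prev≈-2.352387; u=1/4·(-0.451923)+1·6.287389+3/2·(-2.352387)≈2.645827; next y=-1/5·2.451923+1/4·2.645827≈0.171072
n=6: y≈0.171072, sp=2, e=sp−y≈1.828928; I≈8.116317, D=e−e_prev≈2.280851; u=1/4·1.828928+1·8.116317+3/2·2.280851≈11.994825; next y=-1/5·0.171072+1/4·11.994825≈2.964492
n=7: y≈2.964492, sp=2, e=sp−y≈-0.964492; I≈7.151825, D=e−e_prev≈-2.793420; u=1/4·(-0.964492)+1·7.151825+3/2·(-2.793420)≈2.720572; next y=-1/5·2.964492+1/4·2.720572≈0.087245

0 2 5.500 0.000
1 2 0.719 1.375
2 2 7.450 -0.095
3 2 1.903 1.881
4 2 9.887 0.100
5 2 2.646 2.452
6 2 11.995 0.171
7 2 2.721 2.964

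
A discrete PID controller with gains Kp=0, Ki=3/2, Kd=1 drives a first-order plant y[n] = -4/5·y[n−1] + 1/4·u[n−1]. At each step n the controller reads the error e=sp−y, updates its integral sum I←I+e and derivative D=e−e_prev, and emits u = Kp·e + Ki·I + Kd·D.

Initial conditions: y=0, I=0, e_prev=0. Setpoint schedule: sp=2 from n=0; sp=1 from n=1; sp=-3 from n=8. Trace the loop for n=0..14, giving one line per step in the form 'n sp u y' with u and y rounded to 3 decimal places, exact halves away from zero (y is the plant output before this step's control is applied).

0 2 5.000 0.000
1 1 0.375 1.250
2 1 7.641 -0.906
3 1 -0.510 2.635
4 1 12.756 -2.236
5 1 -5.294 4.977
6 1 21.660 -5.305
7 1 -16.577 9.659
8 -3 29.226 -11.872
9 -3 -46.686 16.804
10 -3 57.080 -25.115
11 -3 -100.357 34.362
12 -3 120.427 -52.578
13 -3 -204.015 72.170
14 -3 260.251 -108.739

(exact arithmetic carried between steps; '≈' marks a value shown rounded to 6 d.p. or computed from one; I and e_prev carry over from the previous line; the table rounds u and y to 3 d.p., halves away from zero)
n=0: y=0, sp=2, e=sp−y=2; I=2, D=e−e_prev=2; u=0·2+3/2·2+1·2=5; next y=-4/5·0+1/4·5=1.25
n=1: y=1.25, sp=1, e=sp−y=-0.25; I=1.75, D=e−e_prev=-2.25; u=0·(-0.25)+3/2·1.75+1·(-2.25)=0.375; next y=-4/5·1.25+1/4·0.375=-0.90625
n=2: y=-0.90625, sp=1, e=sp−y=1.90625; I=3.65625, D=e−e_prev=2.15625; u=0·1.90625+3/2·3.65625+1·2.15625=7.640625; next y=-4/5·(-0.90625)+1/4·7.640625≈2.635156
n=3: y≈2.635156, sp=1, e=sp−y≈-1.635156; I≈2.021094, D=e−e_prev≈-3.541406; u=0·(-1.635156)+3/2·2.021094+1·(-3.541406)≈-0.509766; next y=-4/5·2.635156+1/4·(-0.509766)≈-2.235566
n=4: y≈-2.235566, sp=1, e=sp−y≈3.235566; I≈5.256660, D=e−e_prev≈4.870723; u=0·3.235566+3/2·5.256660+1·4.870723≈12.755713; next y=-4/5·(-2.235566)+1/4·12.755713≈4.977381
n=5: y≈4.977381, sp=1, e=sp−y≈-3.977381; I≈1.279279, D=e−e_prev≈-7.212948; u=0·(-3.977381)+3/2·1.279279+1·(-7.212948)≈-5.294030; next y=-4/5·4.977381+1/4·(-5.294030)≈-5.305412
n=6: y≈-5.305412, sp=1, e=sp−y≈6.305412; I≈7.584691, D=e−e_prev≈10.282794; u=0·6.305412+3/2·7.584691+1·10.282794≈21.659831; next y=-4/5·(-5.305412)+1/4·21.659831≈9.659288
n=7: y≈9.659288, sp=1, e=sp−y≈-8.659288; I≈-1.074596, D=e−e_prev≈-14.964700; u=0·(-8.659288)+3/2·(-1.074596)+1·(-14.964700)≈-16.576595; next y=-4/5·9.659288+1/4·(-16.576595)≈-11.871579
n=8: y≈-11.871579, sp=-3, e=sp−y≈8.871579; I≈7.796982, D=e−e_prev≈17.530866; u=0·8.871579+3/2·7.796982+1·17.530866≈29.226340; next y=-4/5·(-11.871579)+1/4·29.226340≈16.803848
n=9: y≈16.803848, sp=-3, e=sp−y≈-19.803848; I≈-12.006866, D=e−e_prev≈-28.675427; u=0·(-19.803848)+3/2·(-12.006866)+1·(-28.675427)≈-46.685725; next y=-4/5·16.803848+1/4·(-46.685725)≈-25.114510
n=10: y≈-25.114510, sp=-3, e=sp−y≈22.114510; I≈10.107644, D=e−e_prev≈41.918358; u=0·22.114510+3/2·10.107644+1·41.918358≈57.079824; next y=-4/5·(-25.114510)+1/4·57.079824≈34.361564
n=11: y≈34.361564, sp=-3, e=sp−y≈-37.361564; I≈-27.253920, D=e−e_prev≈-59.476074; u=0·(-37.361564)+3/2·(-27.253920)+1·(-59.476074)≈-100.356953; next y=-4/5·34.361564+1/4·(-100.356953)≈-52.578489
n=12: y≈-52.578489, sp=-3, e=sp−y≈49.578489; I≈22.324570, D=e−e_prev≈86.940053; u=0·49.578489+3/2·22.324570+1·86.940053≈120.426908; next y=-4/5·(-52.578489)+1/4·120.426908≈72.169518
n=13: y≈72.169518, sp=-3, e=sp−y≈-75.169518; I≈-52.844949, D=e−e_prev≈-124.748008; u=0·(-75.169518)+3/2·(-52.844949)+1·(-124.748008)≈-204.015431; next y=-4/5·72.169518+1/4·(-204.015431)≈-108.739472
n=14: y≈-108.739472, sp=-3, e=sp−y≈105.739472; I≈52.894524, D=e−e_prev≈180.908991; u=0·105.739472+3/2·52.894524+1·180.908991≈260.250776; next y=-4/5·(-108.739472)+1/4·260.250776≈152.054272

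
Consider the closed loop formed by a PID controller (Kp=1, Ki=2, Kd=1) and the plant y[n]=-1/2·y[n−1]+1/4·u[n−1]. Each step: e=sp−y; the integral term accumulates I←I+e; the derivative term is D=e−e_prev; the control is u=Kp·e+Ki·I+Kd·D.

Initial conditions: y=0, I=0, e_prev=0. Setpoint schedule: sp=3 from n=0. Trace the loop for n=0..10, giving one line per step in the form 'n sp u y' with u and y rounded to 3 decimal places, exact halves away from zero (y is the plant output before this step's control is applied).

0 3 12.000 0.000
1 3 3.000 3.000
2 3 21.000 -0.750
3 3 -0.750 5.625
4 3 34.875 -3.000
5 3 -14.625 10.219
6 3 60.094 -8.766
7 3 -48.047 19.406
8 3 111.797 -21.715
9 3 -121.980 38.807
10 3 221.748 -49.898

(exact arithmetic carried between steps; '≈' marks a value shown rounded to 6 d.p. or computed from one; I and e_prev carry over from the previous line; the table rounds u and y to 3 d.p., halves away from zero)
n=0: y=0, sp=3, e=sp−y=3; I=3, D=e−e_prev=3; u=1·3+2·3+1·3=12; next y=-1/2·0+1/4·12=3
n=1: y=3, sp=3, e=sp−y=0; I=3, D=e−e_prev=-3; u=1·0+2·3+1·(-3)=3; next y=-1/2·3+1/4·3=-0.75
n=2: y=-0.75, sp=3, e=sp−y=3.75; I=6.75, D=e−e_prev=3.75; u=1·3.75+2·6.75+1·3.75=21; next y=-1/2·(-0.75)+1/4·21=5.625
n=3: y=5.625, sp=3, e=sp−y=-2.625; I=4.125, D=e−e_prev=-6.375; u=1·(-2.625)+2·4.125+1·(-6.375)=-0.75; next y=-1/2·5.625+1/4·(-0.75)=-3
n=4: y=-3, sp=3, e=sp−y=6; I=10.125, D=e−e_prev=8.625; u=1·6+2·10.125+1·8.625=34.875; next y=-1/2·(-3)+1/4·34.875=10.21875
n=5: y=10.21875, sp=3, e=sp−y=-7.21875; I=2.90625, D=e−e_prev=-13.21875; u=1·(-7.21875)+2·2.90625+1·(-13.21875)=-14.625; next y=-1/2·10.21875+1/4·(-14.625)=-8.765625
n=6: y=-8.765625, sp=3, e=sp−y=11.765625; I=14.671875, D=e−e_prev=18.984375; u=1·11.765625+2·14.671875+1·18.984375=60.09375; next y=-1/2·(-8.765625)+1/4·60.09375=19.40625
n=7: y=19.40625, sp=3, e=sp−y=-16.40625; I=-1.734375, D=e−e_prev=-28.171875; u=1·(-16.40625)+2·(-1.734375)+1·(-28.171875)=-48.046875; next y=-1/2·19.40625+1/4·(-48.046875)≈-21.714844
n=8: y≈-21.714844, sp=3, e=sp−y≈24.714844; I≈22.980469, D=e−e_prev≈41.121094; u=1·24.714844+2·22.980469+1·41.121094≈111.796875; next y=-1/2·(-21.714844)+1/4·111.796875≈38.806641
n=9: y≈38.806641, sp=3, e=sp−y≈-35.806641; I≈-12.826172, D=e−e_prev≈-60.521484; u=1·(-35.806641)+2·(-12.826172)+1·(-60.521484)≈-121.980469; next y=-1/2·38.806641+1/4·(-121.980469)≈-49.898438
n=10: y≈-49.898438, sp=3, e=sp−y≈52.898438; I≈40.072266, D=e−e_prev≈88.705078; u=1·52.898438+2·40.072266+1·88.705078≈221.748047; next y=-1/2·(-49.898438)+1/4·221.748047≈80.386230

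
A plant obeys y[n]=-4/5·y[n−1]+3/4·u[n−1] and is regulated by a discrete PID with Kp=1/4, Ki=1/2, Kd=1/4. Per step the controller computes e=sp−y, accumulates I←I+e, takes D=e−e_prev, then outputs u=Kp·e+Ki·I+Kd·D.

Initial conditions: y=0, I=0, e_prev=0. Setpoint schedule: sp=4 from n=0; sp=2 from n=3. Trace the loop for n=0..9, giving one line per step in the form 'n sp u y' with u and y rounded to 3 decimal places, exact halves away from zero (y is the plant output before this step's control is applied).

(exact arithmetic carried between steps; '≈' marks a value shown rounded to 6 d.p. or computed from one; I and e_prev carry over from the previous line; the table rounds u and y to 3 d.p., halves away from zero)
n=0: y=0, sp=4, e=sp−y=4; I=4, D=e−e_prev=4; u=1/4·4+1/2·4+1/4·4=4; next y=-4/5·0+3/4·4=3
n=1: y=3, sp=4, e=sp−y=1; I=5, D=e−e_prev=-3; u=1/4·1+1/2·5+1/4·(-3)=2; next y=-4/5·3+3/4·2=-0.9
n=2: y=-0.9, sp=4, e=sp−y=4.9; I=9.9, D=e−e_prev=3.9; u=1/4·4.9+1/2·9.9+1/4·3.9=7.15; next y=-4/5·(-0.9)+3/4·7.15=6.0825
n=3: y=6.0825, sp=2, e=sp−y=-4.0825; I=5.8175, D=e−e_prev=-8.9825; u=1/4·(-4.0825)+1/2·5.8175+1/4·(-8.9825)=-0.3575; next y=-4/5·6.0825+3/4·(-0.3575)=-5.134125
n=4: y=-5.134125, sp=2, e=sp−y=7.134125; I=12.951625, D=e−e_prev=11.216625; u=1/4·7.134125+1/2·12.951625+1/4·11.216625=11.0635; next y=-4/5·(-5.134125)+3/4·11.0635=12.404925
n=5: y=12.404925, sp=2, e=sp−y=-10.404925; I=2.5467, D=e−e_prev=-17.53905; u=1/4·(-10.404925)+1/2·2.5467+1/4·(-17.53905)≈-5.712644; next y=-4/5·12.404925+3/4·(-5.712644)≈-14.208423
n=6: y≈-14.208423, sp=2, e=sp−y≈16.208423; I≈18.755123, D=e−e_prev≈26.613348; u=1/4·16.208423+1/2·18.755123+1/4·26.613348≈20.083004; next y=-4/5·(-14.208423)+3/4·20.083004≈26.428991
n=7: y≈26.428991, sp=2, e=sp−y≈-24.428991; I≈-5.673868, D=e−e_prev≈-40.637414; u=1/4·(-24.428991)+1/2·(-5.673868)+1/4·(-40.637414)≈-19.103536; next y=-4/5·26.428991+3/4·(-19.103536)≈-35.470845
n=8: y≈-35.470845, sp=2, e=sp−y≈37.470845; I≈31.796976, D=e−e_prev≈61.899836; u=1/4·37.470845+1/2·31.796976+1/4·61.899836≈40.741158; next y=-4/5·(-35.470845)+3/4·40.741158≈58.932545
n=9: y≈58.932545, sp=2, e=sp−y≈-56.932545; I≈-25.135568, D=e−e_prev≈-94.403389; u=1/4·(-56.932545)+1/2·(-25.135568)+1/4·(-94.403389)≈-50.401768; next y=-4/5·58.932545+3/4·(-50.401768)≈-84.947361

0 4 4.000 0.000
1 4 2.000 3.000
2 4 7.150 -0.900
3 2 -0.358 6.083
4 2 11.064 -5.134
5 2 -5.713 12.405
6 2 20.083 -14.208
7 2 -19.104 26.429
8 2 40.741 -35.471
9 2 -50.402 58.933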